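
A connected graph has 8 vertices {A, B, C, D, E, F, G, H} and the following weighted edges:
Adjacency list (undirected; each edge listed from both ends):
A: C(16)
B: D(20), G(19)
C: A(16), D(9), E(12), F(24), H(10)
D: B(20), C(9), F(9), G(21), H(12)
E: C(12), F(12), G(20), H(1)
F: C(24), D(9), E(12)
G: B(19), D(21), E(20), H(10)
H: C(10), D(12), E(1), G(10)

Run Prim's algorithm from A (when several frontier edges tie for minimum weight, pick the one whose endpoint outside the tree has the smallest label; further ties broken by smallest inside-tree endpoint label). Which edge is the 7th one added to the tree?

B-G

Prim, starting at A.
Step 1: cheapest edge leaving the tree is A—C (16); add C.
Step 2: cheapest edge leaving the tree is C—D (9); add D.
Step 3: cheapest edge leaving the tree is D—F (9); add F.
Step 4: cheapest edge leaving the tree is C—H (10); add H.
Step 5: cheapest edge leaving the tree is E—H (1); add E.
Step 6: cheapest edge leaving the tree is G—H (10); add G.
Step 7: cheapest edge leaving the tree is B—G (19); add B.
The 7th edge added is B—G.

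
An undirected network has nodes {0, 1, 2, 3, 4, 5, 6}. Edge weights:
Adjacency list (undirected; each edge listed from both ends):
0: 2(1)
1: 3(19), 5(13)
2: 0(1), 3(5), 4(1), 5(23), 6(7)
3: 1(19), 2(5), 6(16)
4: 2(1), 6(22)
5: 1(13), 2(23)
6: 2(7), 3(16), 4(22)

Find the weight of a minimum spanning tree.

46

Sort edges by weight, then run Kruskal:
0–2 (1): add — endpoints in different components.
2–4 (1): add — endpoints in different components.
2–3 (5): add — endpoints in different components.
2–6 (7): add — endpoints in different components.
1–5 (13): add — endpoints in different components.
3–6 (16): skip — 3 and 6 already connected.
1–3 (19): add — endpoints in different components.
MST edges: 0–2, 2–4, 2–3, 2–6, 1–5, 1–3; total weight 1+1+5+7+13+19 = 46.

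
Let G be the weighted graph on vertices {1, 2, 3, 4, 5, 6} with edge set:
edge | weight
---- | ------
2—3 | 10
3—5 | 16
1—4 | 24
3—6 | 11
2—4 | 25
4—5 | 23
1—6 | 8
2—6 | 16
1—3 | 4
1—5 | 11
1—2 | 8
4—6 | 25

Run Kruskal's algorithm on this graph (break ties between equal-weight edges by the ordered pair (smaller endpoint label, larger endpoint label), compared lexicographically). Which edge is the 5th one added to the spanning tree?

4-5

Kruskal's algorithm — process edges by increasing weight (ties by edge label):
1—3 (4): add — endpoints in different components.
1—2 (8): add — endpoints in different components.
1—6 (8): add — endpoints in different components.
2—3 (10): skip — 2 and 3 already connected.
1—5 (11): add — endpoints in different components.
3—6 (11): skip — 3 and 6 already connected.
2—6 (16): skip — 2 and 6 already connected.
3—5 (16): skip — 3 and 5 already connected.
4—5 (23): add — endpoints in different components.
The 5th edge added is 4—5.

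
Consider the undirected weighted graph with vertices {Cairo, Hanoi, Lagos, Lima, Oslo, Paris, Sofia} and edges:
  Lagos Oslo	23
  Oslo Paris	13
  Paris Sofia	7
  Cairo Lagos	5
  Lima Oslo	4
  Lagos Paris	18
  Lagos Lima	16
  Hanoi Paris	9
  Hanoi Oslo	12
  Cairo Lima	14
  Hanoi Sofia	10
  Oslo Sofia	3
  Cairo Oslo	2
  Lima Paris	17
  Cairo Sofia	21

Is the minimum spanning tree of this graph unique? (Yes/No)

Sort edges by weight, then run Kruskal:
Cairo Oslo (2): add. Components now {Cairo,Oslo} {Hanoi} {Lima} {Lagos} {Paris} {Sofia}
Oslo Sofia (3): add. Components now {Cairo,Oslo,Sofia} {Hanoi} {Lima} {Lagos} {Paris}
Lima Oslo (4): add. Components now {Cairo,Lima,Oslo,Sofia} {Hanoi} {Lagos} {Paris}
Cairo Lagos (5): add. Components now {Cairo,Lagos,Lima,Oslo,Sofia} {Hanoi} {Paris}
Paris Sofia (7): add. Components now {Cairo,Lagos,Lima,Oslo,Paris,Sofia} {Hanoi}
Hanoi Paris (9): add. Components now {Cairo,Hanoi,Lagos,Lima,Oslo,Paris,Sofia}
Every non-tree edge has weight strictly greater than the heaviest edge on the tree path between its endpoints, so the MST is unique.

Yes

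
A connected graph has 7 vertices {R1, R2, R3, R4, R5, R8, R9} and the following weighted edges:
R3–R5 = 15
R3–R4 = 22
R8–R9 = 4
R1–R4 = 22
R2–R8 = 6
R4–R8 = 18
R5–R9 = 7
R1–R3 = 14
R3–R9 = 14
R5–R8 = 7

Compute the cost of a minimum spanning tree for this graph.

Sort edges by weight, then run Kruskal:
R8–R9 (4): add. Components now {R1} {R3} {R4} {R5} {R8,R9} {R2}
R2–R8 (6): add. Components now {R1} {R3} {R4} {R5} {R2,R8,R9}
R5–R8 (7): add. Components now {R1} {R3} {R4} {R2,R5,R8,R9}
R5–R9 (7): skip — R5 and R9 already connected.
R1–R3 (14): add. Components now {R1,R3} {R4} {R2,R5,R8,R9}
R3–R9 (14): add. Components now {R1,R2,R3,R5,R8,R9} {R4}
R3–R5 (15): skip — R3 and R5 already connected.
R4–R8 (18): add. Components now {R1,R2,R3,R4,R5,R8,R9}
MST edges: R8–R9, R2–R8, R5–R8, R1–R3, R3–R9, R4–R8; total weight 4+6+7+14+14+18 = 63.

63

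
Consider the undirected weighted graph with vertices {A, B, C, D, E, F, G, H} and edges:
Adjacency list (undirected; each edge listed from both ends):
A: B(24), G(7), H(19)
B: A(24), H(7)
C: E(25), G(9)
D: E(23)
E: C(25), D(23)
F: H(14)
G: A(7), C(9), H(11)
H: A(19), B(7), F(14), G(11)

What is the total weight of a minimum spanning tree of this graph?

96

Kruskal: consider edges lightest-first.
A—G (7): add — endpoints in different components.
B—H (7): add — endpoints in different components.
C—G (9): add — endpoints in different components.
G—H (11): add — endpoints in different components.
F—H (14): add — endpoints in different components.
A—H (19): skip — A and H already connected.
D—E (23): add — endpoints in different components.
A—B (24): skip — A and B already connected.
C—E (25): add — endpoints in different components.
MST edges: A—G, B—H, C—G, G—H, F—H, D—E, C—E; total weight 7+7+9+11+14+23+25 = 96.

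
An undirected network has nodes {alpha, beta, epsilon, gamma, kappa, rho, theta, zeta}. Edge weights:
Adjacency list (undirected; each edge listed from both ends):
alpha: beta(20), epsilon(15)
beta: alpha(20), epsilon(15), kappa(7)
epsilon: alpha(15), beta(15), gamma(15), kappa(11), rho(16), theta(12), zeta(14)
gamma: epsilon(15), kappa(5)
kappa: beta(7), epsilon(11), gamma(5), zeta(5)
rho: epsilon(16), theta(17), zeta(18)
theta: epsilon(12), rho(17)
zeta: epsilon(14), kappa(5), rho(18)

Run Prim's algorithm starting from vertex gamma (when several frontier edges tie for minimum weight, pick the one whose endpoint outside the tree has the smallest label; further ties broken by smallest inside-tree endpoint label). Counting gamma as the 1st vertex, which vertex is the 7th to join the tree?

Prim, starting at gamma.
Step 1: frontier [gamma-kappa 5, epsilon-gamma 15] → take gamma-kappa (5); add kappa.
Step 2: frontier [epsilon-gamma 15, kappa-zeta 5, beta-kappa 7, epsilon-kappa 11] → take kappa-zeta (5); add zeta.
Step 3: frontier [epsilon-gamma 15, beta-kappa 7, epsilon-kappa 11, epsilon-zeta 14, rho-zeta 18] → take beta-kappa (7); add beta.
Step 4: frontier [beta-epsilon 15, alpha-beta 20, epsilon-gamma 15, epsilon-kappa 11, epsilon-zeta 14, rho-zeta 18] → take epsilon-kappa (11); add epsilon.
Step 5: frontier [alpha-beta 20, epsilon-theta 12, alpha-epsilon 15, epsilon-rho 16, rho-zeta 18] → take epsilon-theta (12); add theta.
Step 6: frontier [alpha-beta 20, alpha-epsilon 15, epsilon-rho 16, rho-theta 17, rho-zeta 18] → take alpha-epsilon (15); add alpha.
Step 7: frontier [epsilon-rho 16, rho-theta 17, rho-zeta 18] → take epsilon-rho (16); add rho.
Vertex order: gamma, kappa, zeta, beta, epsilon, theta, alpha, rho. The 7th vertex is alpha.

alpha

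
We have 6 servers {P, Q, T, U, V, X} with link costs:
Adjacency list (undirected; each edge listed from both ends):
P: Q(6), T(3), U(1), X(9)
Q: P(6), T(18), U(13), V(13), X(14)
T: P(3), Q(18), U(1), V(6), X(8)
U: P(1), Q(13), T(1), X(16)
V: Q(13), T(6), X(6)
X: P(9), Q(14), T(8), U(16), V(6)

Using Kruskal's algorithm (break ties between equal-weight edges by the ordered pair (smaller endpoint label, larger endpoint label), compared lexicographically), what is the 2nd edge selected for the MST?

Sort edges by weight, then run Kruskal:
P—U (1): add. Components now {V} {X} {P,U} {Q} {T}
T—U (1): add. Components now {V} {X} {P,T,U} {Q}
P—T (3): skip — P and T already connected.
P—Q (6): add. Components now {V} {X} {P,Q,T,U}
T—V (6): add. Components now {P,Q,T,U,V} {X}
V—X (6): add. Components now {P,Q,T,U,V,X}
The 2nd edge added is T—U.

T-U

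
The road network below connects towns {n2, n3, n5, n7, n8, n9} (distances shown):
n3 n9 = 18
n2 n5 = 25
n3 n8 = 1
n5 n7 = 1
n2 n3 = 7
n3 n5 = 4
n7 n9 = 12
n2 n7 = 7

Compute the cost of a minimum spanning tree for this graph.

25

Kruskal's algorithm — process edges by increasing weight (ties by edge label):
n3 n8 (1): add. Components now {n2} {n9} {n7} {n3,n8} {n5}
n5 n7 (1): add. Components now {n2} {n9} {n5,n7} {n3,n8}
n3 n5 (4): add. Components now {n2} {n9} {n3,n5,n7,n8}
n2 n3 (7): add. Components now {n2,n3,n5,n7,n8} {n9}
n2 n7 (7): skip — n2 and n7 already connected.
n7 n9 (12): add. Components now {n2,n3,n5,n7,n8,n9}
MST edges: n3 n8, n5 n7, n3 n5, n2 n3, n7 n9; total weight 1+1+4+7+12 = 25.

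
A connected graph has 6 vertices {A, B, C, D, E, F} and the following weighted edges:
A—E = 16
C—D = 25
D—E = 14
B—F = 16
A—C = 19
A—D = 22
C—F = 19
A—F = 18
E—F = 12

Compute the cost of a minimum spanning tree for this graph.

77

Prim's algorithm from F:
Step 1: frontier [E—F 12, B—F 16, A—F 18, C—F 19] → take E—F (12); add E.
Step 2: frontier [D—E 14, A—E 16, B—F 16, A—F 18, C—F 19] → take D—E (14); add D.
Step 3: frontier [A—D 22, C—D 25, A—E 16, B—F 16, A—F 18, C—F 19] → take A—E (16); add A.
Step 4: frontier [A—C 19, C—D 25, B—F 16, C—F 19] → take B—F (16); add B.
Step 5: frontier [A—C 19, C—D 25, C—F 19] → take A—C (19); add C.
MST edges: E—F, D—E, A—E, B—F, A—C; total weight 12+14+16+16+19 = 77.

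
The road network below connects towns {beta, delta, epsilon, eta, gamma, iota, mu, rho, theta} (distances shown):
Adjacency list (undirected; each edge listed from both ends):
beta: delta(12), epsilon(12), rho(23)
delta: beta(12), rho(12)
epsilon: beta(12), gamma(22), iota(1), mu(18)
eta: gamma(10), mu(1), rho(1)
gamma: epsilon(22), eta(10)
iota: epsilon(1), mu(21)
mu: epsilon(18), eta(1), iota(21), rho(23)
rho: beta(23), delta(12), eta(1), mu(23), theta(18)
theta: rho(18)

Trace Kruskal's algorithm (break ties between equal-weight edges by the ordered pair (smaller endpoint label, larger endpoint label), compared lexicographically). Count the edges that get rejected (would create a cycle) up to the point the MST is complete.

Sort edges by weight, then run Kruskal:
epsilon–iota (1): add — endpoints in different components.
eta–mu (1): add — endpoints in different components.
eta–rho (1): add — endpoints in different components.
eta–gamma (10): add — endpoints in different components.
beta–delta (12): add — endpoints in different components.
beta–epsilon (12): add — endpoints in different components.
delta–rho (12): add — endpoints in different components.
epsilon–mu (18): skip — mu and epsilon already connected.
rho–theta (18): add — endpoints in different components.
Edges rejected before the tree was complete: 1.

1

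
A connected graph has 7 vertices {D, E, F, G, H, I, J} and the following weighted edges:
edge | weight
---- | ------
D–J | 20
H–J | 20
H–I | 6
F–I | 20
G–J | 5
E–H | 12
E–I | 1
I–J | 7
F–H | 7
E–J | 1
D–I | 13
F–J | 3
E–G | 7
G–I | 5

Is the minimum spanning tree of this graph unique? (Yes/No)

No

Sort edges by weight, then run Kruskal:
E–I (1): add — endpoints in different components.
E–J (1): add — endpoints in different components.
F–J (3): add — endpoints in different components.
G–I (5): add — endpoints in different components.
G–J (5): skip — G and J already connected.
H–I (6): add — endpoints in different components.
E–G (7): skip — E and G already connected.
F–H (7): skip — F and H already connected.
I–J (7): skip — I and J already connected.
E–H (12): skip — E and H already connected.
D–I (13): add — endpoints in different components.
Non-tree edge G–J has weight 5, equal to the heaviest edge on its tree cycle — swapping gives another MST of the same weight. Not unique.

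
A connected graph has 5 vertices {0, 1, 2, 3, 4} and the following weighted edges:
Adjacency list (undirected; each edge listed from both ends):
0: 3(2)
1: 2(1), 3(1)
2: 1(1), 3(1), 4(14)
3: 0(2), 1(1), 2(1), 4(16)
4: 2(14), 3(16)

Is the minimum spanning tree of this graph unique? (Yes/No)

Kruskal's algorithm — process edges by increasing weight (ties by edge label):
1 2 (1): add. Components now {0} {1,2} {3} {4}
1 3 (1): add. Components now {0} {1,2,3} {4}
2 3 (1): skip — 2 and 3 already connected.
0 3 (2): add. Components now {0,1,2,3} {4}
2 4 (14): add. Components now {0,1,2,3,4}
Non-tree edge 2 3 has weight 1, equal to the heaviest edge on its tree cycle — swapping gives another MST of the same weight. Not unique.

No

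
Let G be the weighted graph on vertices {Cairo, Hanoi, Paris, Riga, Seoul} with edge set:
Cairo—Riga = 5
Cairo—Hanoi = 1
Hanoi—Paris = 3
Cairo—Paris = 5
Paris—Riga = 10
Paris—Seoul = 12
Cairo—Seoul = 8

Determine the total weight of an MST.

Prim's algorithm from Paris:
Step 1: frontier [Hanoi—Paris 3, Cairo—Paris 5, Paris—Riga 10, Paris—Seoul 12] → take Hanoi—Paris (3); add Hanoi.
Step 2: frontier [Cairo—Hanoi 1, Cairo—Paris 5, Paris—Riga 10, Paris—Seoul 12] → take Cairo—Hanoi (1); add Cairo.
Step 3: frontier [Cairo—Riga 5, Cairo—Seoul 8, Paris—Riga 10, Paris—Seoul 12] → take Cairo—Riga (5); add Riga.
Step 4: frontier [Cairo—Seoul 8, Paris—Seoul 12] → take Cairo—Seoul (8); add Seoul.
MST edges: Hanoi—Paris, Cairo—Hanoi, Cairo—Riga, Cairo—Seoul; total weight 3+1+5+8 = 17.

17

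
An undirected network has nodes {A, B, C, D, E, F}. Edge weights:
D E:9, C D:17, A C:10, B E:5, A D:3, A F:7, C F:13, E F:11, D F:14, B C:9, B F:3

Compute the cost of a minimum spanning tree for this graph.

Kruskal's algorithm — process edges by increasing weight (ties by edge label):
A D (3): add. Components now {A,D} {B} {C} {E} {F}
B F (3): add. Components now {A,D} {B,F} {C} {E}
B E (5): add. Components now {A,D} {B,E,F} {C}
A F (7): add. Components now {A,B,D,E,F} {C}
B C (9): add. Components now {A,B,C,D,E,F}
MST edges: A D, B F, B E, A F, B C; total weight 3+3+5+7+9 = 27.

27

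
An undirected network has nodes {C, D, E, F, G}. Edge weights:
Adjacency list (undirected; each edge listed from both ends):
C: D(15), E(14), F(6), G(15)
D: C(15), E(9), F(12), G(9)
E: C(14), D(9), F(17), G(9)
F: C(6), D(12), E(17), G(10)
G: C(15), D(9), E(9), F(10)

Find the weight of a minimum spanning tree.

Kruskal: consider edges lightest-first.
C-F (6): add. Components now {C,F} {D} {E} {G}
D-E (9): add. Components now {C,F} {D,E} {G}
D-G (9): add. Components now {C,F} {D,E,G}
E-G (9): skip — E and G already connected.
F-G (10): add. Components now {C,D,E,F,G}
MST edges: C-F, D-E, D-G, F-G; total weight 6+9+9+10 = 34.

34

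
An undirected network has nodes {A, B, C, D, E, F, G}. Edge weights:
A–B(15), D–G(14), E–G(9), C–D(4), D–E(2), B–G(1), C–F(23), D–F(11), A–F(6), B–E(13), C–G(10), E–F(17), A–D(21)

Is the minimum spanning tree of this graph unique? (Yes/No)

Yes

Sort edges by weight, then run Kruskal:
B–G (1): add — endpoints in different components.
D–E (2): add — endpoints in different components.
C–D (4): add — endpoints in different components.
A–F (6): add — endpoints in different components.
E–G (9): add — endpoints in different components.
C–G (10): skip — C and G already connected.
D–F (11): add — endpoints in different components.
Every non-tree edge has weight strictly greater than the heaviest edge on the tree path between its endpoints, so the MST is unique.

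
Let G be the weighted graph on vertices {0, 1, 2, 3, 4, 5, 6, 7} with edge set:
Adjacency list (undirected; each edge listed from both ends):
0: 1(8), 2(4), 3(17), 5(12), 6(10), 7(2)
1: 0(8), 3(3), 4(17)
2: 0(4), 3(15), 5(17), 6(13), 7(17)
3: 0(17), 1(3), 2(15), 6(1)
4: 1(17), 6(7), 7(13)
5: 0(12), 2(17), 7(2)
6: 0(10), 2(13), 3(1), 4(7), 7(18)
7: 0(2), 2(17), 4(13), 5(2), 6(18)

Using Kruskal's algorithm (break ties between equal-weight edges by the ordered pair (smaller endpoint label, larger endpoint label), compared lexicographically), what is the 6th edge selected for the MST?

4-6

Sort edges by weight, then run Kruskal:
3 6 (1): add — endpoints in different components.
0 7 (2): add — endpoints in different components.
5 7 (2): add — endpoints in different components.
1 3 (3): add — endpoints in different components.
0 2 (4): add — endpoints in different components.
4 6 (7): add — endpoints in different components.
0 1 (8): add — endpoints in different components.
The 6th edge added is 4 6.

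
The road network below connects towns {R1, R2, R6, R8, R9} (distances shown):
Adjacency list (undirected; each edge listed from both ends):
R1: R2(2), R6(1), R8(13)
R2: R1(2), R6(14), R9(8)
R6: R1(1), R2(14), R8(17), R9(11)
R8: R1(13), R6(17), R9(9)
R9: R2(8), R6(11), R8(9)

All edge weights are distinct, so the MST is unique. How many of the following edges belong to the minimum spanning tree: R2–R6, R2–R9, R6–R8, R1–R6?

Kruskal: consider edges lightest-first.
R1–R6 (1): add — endpoints in different components.
R1–R2 (2): add — endpoints in different components.
R2–R9 (8): add — endpoints in different components.
R8–R9 (9): add — endpoints in different components.
MST edge set: {R1–R6, R1–R2, R2–R9, R8–R9}.
Of the listed edges, {R2–R9, R1–R6} are in the MST → 2.

2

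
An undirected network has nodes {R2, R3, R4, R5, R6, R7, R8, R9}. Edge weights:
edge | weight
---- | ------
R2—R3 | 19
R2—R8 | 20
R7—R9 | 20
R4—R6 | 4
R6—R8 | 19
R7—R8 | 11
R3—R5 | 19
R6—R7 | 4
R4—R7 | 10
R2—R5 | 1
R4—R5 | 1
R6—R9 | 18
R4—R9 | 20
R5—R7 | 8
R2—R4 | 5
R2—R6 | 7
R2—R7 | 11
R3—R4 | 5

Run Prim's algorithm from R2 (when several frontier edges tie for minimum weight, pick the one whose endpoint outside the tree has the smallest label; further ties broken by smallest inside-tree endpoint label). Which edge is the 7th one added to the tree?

Grow the tree from R2 using Prim:
Step 1: cheapest edge leaving the tree is R2—R5 (1); add R5.
Step 2: cheapest edge leaving the tree is R4—R5 (1); add R4.
Step 3: cheapest edge leaving the tree is R4—R6 (4); add R6.
Step 4: cheapest edge leaving the tree is R6—R7 (4); add R7.
Step 5: cheapest edge leaving the tree is R3—R4 (5); add R3.
Step 6: cheapest edge leaving the tree is R7—R8 (11); add R8.
Step 7: cheapest edge leaving the tree is R6—R9 (18); add R9.
The 7th edge added is R6—R9.

R6-R9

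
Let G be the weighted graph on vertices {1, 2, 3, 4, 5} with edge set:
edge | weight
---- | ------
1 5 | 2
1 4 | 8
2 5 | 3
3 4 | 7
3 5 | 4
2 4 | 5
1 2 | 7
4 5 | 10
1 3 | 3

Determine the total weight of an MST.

Prim's algorithm from 3:
Step 1: frontier [1 3 3, 3 5 4, 3 4 7] → take 1 3 (3); add 1.
Step 2: frontier [1 5 2, 1 2 7, 1 4 8, 3 5 4, 3 4 7] → take 1 5 (2); add 5.
Step 3: frontier [1 2 7, 1 4 8, 3 4 7, 2 5 3, 4 5 10] → take 2 5 (3); add 2.
Step 4: frontier [1 4 8, 2 4 5, 3 4 7, 4 5 10] → take 2 4 (5); add 4.
MST edges: 1 3, 1 5, 2 5, 2 4; total weight 3+2+3+5 = 13.

13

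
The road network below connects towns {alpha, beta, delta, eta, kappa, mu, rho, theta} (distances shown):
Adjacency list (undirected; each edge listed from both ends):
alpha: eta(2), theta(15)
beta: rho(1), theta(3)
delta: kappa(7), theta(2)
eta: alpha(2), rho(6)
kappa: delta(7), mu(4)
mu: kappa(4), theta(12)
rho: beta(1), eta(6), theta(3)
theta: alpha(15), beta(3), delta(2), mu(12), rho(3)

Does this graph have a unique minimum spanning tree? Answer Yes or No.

No

Kruskal: consider edges lightest-first.
beta—rho (1): add — endpoints in different components.
alpha—eta (2): add — endpoints in different components.
delta—theta (2): add — endpoints in different components.
beta—theta (3): add — endpoints in different components.
rho—theta (3): skip — theta and rho already connected.
kappa—mu (4): add — endpoints in different components.
eta—rho (6): add — endpoints in different components.
delta—kappa (7): add — endpoints in different components.
Non-tree edge rho—theta has weight 3, equal to the heaviest edge on its tree cycle — swapping gives another MST of the same weight. Not unique.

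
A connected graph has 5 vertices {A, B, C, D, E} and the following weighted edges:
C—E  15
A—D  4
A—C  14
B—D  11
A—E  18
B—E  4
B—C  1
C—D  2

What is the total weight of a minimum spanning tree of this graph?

11

Grow the tree from E using Prim:
Step 1: frontier [B—E 4, C—E 15, A—E 18] → take B—E (4); add B.
Step 2: frontier [B—C 1, B—D 11, C—E 15, A—E 18] → take B—C (1); add C.
Step 3: frontier [B—D 11, C—D 2, A—C 14, A—E 18] → take C—D (2); add D.
Step 4: frontier [A—C 14, A—D 4, A—E 18] → take A—D (4); add A.
MST edges: B—E, B—C, C—D, A—D; total weight 4+1+2+4 = 11.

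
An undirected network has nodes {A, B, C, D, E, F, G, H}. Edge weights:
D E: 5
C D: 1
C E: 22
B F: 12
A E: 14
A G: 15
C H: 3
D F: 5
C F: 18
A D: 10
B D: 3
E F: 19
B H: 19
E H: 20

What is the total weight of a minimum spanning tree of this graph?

42

Kruskal: consider edges lightest-first.
C D (1): add — endpoints in different components.
B D (3): add — endpoints in different components.
C H (3): add — endpoints in different components.
D E (5): add — endpoints in different components.
D F (5): add — endpoints in different components.
A D (10): add — endpoints in different components.
B F (12): skip — B and F already connected.
A E (14): skip — A and E already connected.
A G (15): add — endpoints in different components.
MST edges: C D, B D, C H, D E, D F, A D, A G; total weight 1+3+3+5+5+10+15 = 42.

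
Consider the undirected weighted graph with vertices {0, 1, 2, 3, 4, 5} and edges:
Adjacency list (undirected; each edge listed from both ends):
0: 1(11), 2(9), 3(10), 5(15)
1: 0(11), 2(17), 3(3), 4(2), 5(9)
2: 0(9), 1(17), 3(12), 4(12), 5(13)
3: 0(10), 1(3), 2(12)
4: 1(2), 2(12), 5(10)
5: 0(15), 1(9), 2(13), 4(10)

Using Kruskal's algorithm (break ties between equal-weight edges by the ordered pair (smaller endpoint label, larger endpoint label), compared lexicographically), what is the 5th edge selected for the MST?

Sort edges by weight, then run Kruskal:
1-4 (2): add — endpoints in different components.
1-3 (3): add — endpoints in different components.
0-2 (9): add — endpoints in different components.
1-5 (9): add — endpoints in different components.
0-3 (10): add — endpoints in different components.
The 5th edge added is 0-3.

0-3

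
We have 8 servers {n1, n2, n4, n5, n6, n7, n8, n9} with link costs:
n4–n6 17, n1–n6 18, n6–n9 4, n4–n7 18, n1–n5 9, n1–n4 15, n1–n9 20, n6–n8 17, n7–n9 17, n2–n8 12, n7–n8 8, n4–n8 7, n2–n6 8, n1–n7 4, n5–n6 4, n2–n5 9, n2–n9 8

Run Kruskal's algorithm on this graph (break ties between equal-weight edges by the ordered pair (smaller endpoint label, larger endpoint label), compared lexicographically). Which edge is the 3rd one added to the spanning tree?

n6-n9

Kruskal's algorithm — process edges by increasing weight (ties by edge label):
n1–n7 (4): add — endpoints in different components.
n5–n6 (4): add — endpoints in different components.
n6–n9 (4): add — endpoints in different components.
n4–n8 (7): add — endpoints in different components.
n2–n6 (8): add — endpoints in different components.
n2–n9 (8): skip — n9 and n2 already connected.
n7–n8 (8): add — endpoints in different components.
n1–n5 (9): add — endpoints in different components.
The 3rd edge added is n6–n9.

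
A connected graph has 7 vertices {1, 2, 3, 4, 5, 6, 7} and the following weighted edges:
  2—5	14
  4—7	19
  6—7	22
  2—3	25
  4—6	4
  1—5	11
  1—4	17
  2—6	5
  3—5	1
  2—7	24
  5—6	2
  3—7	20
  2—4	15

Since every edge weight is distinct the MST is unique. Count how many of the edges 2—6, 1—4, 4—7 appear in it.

2

Sort edges by weight, then run Kruskal:
3—5 (1): add — endpoints in different components.
5—6 (2): add — endpoints in different components.
4—6 (4): add — endpoints in different components.
2—6 (5): add — endpoints in different components.
1—5 (11): add — endpoints in different components.
2—5 (14): skip — 2 and 5 already connected.
2—4 (15): skip — 2 and 4 already connected.
1—4 (17): skip — 1 and 4 already connected.
4—7 (19): add — endpoints in different components.
MST edge set: {3—5, 5—6, 4—6, 2—6, 1—5, 4—7}.
Of the listed edges, {2—6, 4—7} are in the MST → 2.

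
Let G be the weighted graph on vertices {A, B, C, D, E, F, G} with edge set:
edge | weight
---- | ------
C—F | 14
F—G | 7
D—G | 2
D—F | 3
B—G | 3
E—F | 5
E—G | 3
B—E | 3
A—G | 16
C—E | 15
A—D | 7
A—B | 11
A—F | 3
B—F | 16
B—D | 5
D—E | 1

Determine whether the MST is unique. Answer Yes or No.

Sort edges by weight, then run Kruskal:
D—E (1): add — endpoints in different components.
D—G (2): add — endpoints in different components.
A—F (3): add — endpoints in different components.
B—E (3): add — endpoints in different components.
B—G (3): skip — B and G already connected.
D—F (3): add — endpoints in different components.
E—G (3): skip — E and G already connected.
B—D (5): skip — B and D already connected.
E—F (5): skip — E and F already connected.
A—D (7): skip — A and D already connected.
F—G (7): skip — F and G already connected.
A—B (11): skip — A and B already connected.
C—F (14): add — endpoints in different components.
Non-tree edge B—G has weight 3, equal to the heaviest edge on its tree cycle — swapping gives another MST of the same weight. Not unique.

No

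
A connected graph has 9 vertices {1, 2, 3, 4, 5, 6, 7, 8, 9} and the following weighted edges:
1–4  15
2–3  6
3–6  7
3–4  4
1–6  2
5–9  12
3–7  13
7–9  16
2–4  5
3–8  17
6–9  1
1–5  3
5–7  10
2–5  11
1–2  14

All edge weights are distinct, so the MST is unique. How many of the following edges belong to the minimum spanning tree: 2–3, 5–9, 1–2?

0

Kruskal's algorithm — process edges by increasing weight (ties by edge label):
6–9 (1): add — endpoints in different components.
1–6 (2): add — endpoints in different components.
1–5 (3): add — endpoints in different components.
3–4 (4): add — endpoints in different components.
2–4 (5): add — endpoints in different components.
2–3 (6): skip — 2 and 3 already connected.
3–6 (7): add — endpoints in different components.
5–7 (10): add — endpoints in different components.
2–5 (11): skip — 2 and 5 already connected.
5–9 (12): skip — 5 and 9 already connected.
3–7 (13): skip — 3 and 7 already connected.
1–2 (14): skip — 1 and 2 already connected.
1–4 (15): skip — 1 and 4 already connected.
7–9 (16): skip — 7 and 9 already connected.
3–8 (17): add — endpoints in different components.
MST edge set: {6–9, 1–6, 1–5, 3–4, 2–4, 3–6, 5–7, 3–8}.
Of the listed edges, {} are in the MST → 0.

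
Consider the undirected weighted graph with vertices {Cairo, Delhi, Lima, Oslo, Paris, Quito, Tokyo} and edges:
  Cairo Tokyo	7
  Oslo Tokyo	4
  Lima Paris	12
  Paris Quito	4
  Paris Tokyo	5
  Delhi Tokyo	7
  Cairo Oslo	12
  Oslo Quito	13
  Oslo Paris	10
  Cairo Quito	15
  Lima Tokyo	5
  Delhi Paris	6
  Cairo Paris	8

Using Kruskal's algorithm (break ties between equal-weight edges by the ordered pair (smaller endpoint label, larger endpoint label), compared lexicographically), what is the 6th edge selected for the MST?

Cairo-Tokyo

Sort edges by weight, then run Kruskal:
Oslo Tokyo (4): add. Components now {Paris} {Oslo,Tokyo} {Lima} {Cairo} {Quito} {Delhi}
Paris Quito (4): add. Components now {Paris,Quito} {Oslo,Tokyo} {Lima} {Cairo} {Delhi}
Lima Tokyo (5): add. Components now {Paris,Quito} {Lima,Oslo,Tokyo} {Cairo} {Delhi}
Paris Tokyo (5): add. Components now {Lima,Oslo,Paris,Quito,Tokyo} {Cairo} {Delhi}
Delhi Paris (6): add. Components now {Delhi,Lima,Oslo,Paris,Quito,Tokyo} {Cairo}
Cairo Tokyo (7): add. Components now {Cairo,Delhi,Lima,Oslo,Paris,Quito,Tokyo}
The 6th edge added is Cairo Tokyo.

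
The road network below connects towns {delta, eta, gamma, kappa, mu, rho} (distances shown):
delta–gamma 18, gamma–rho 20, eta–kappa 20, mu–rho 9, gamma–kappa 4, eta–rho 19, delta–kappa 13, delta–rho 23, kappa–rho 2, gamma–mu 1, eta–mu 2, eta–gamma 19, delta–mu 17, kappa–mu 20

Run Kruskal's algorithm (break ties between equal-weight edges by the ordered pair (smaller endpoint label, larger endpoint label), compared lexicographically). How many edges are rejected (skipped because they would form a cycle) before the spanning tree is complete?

1

Kruskal's algorithm — process edges by increasing weight (ties by edge label):
gamma–mu (1): add — endpoints in different components.
eta–mu (2): add — endpoints in different components.
kappa–rho (2): add — endpoints in different components.
gamma–kappa (4): add — endpoints in different components.
mu–rho (9): skip — rho and mu already connected.
delta–kappa (13): add — endpoints in different components.
Edges rejected before the tree was complete: 1.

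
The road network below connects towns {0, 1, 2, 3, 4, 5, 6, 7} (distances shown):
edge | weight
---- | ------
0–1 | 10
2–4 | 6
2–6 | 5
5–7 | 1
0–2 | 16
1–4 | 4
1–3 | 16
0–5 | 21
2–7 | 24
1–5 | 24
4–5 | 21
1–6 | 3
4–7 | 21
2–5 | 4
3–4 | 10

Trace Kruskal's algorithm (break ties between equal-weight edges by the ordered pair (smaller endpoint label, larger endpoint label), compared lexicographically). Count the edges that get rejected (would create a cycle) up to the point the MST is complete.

Kruskal's algorithm — process edges by increasing weight (ties by edge label):
5–7 (1): add — endpoints in different components.
1–6 (3): add — endpoints in different components.
1–4 (4): add — endpoints in different components.
2–5 (4): add — endpoints in different components.
2–6 (5): add — endpoints in different components.
2–4 (6): skip — 2 and 4 already connected.
0–1 (10): add — endpoints in different components.
3–4 (10): add — endpoints in different components.
Edges rejected before the tree was complete: 1.

1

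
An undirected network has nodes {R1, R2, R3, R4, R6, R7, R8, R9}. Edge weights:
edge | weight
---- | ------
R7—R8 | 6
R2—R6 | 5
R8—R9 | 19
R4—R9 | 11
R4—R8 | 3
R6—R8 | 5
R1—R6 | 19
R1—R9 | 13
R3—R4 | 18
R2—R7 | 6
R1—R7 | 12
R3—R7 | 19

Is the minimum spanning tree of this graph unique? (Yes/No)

No

Kruskal: consider edges lightest-first.
R4—R8 (3): add — endpoints in different components.
R2—R6 (5): add — endpoints in different components.
R6—R8 (5): add — endpoints in different components.
R2—R7 (6): add — endpoints in different components.
R7—R8 (6): skip — R8 and R7 already connected.
R4—R9 (11): add — endpoints in different components.
R1—R7 (12): add — endpoints in different components.
R1—R9 (13): skip — R9 and R1 already connected.
R3—R4 (18): add — endpoints in different components.
Non-tree edge R7—R8 has weight 6, equal to the heaviest edge on its tree cycle — swapping gives another MST of the same weight. Not unique.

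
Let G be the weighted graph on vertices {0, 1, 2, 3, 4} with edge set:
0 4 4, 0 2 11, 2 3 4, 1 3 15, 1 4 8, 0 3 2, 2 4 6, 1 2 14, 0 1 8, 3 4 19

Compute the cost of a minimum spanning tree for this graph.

18

Sort edges by weight, then run Kruskal:
0 3 (2): add. Components now {0,3} {1} {2} {4}
0 4 (4): add. Components now {0,3,4} {1} {2}
2 3 (4): add. Components now {0,2,3,4} {1}
2 4 (6): skip — 2 and 4 already connected.
0 1 (8): add. Components now {0,1,2,3,4}
MST edges: 0 3, 0 4, 2 3, 0 1; total weight 2+4+4+8 = 18.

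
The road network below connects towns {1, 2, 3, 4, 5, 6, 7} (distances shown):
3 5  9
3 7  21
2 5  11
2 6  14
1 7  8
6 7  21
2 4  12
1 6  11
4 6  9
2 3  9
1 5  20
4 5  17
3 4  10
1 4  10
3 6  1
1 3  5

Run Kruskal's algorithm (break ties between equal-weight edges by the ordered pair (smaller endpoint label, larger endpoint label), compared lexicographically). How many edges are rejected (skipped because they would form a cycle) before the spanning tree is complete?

Kruskal: consider edges lightest-first.
3 6 (1): add — endpoints in different components.
1 3 (5): add — endpoints in different components.
1 7 (8): add — endpoints in different components.
2 3 (9): add — endpoints in different components.
3 5 (9): add — endpoints in different components.
4 6 (9): add — endpoints in different components.
Edges rejected before the tree was complete: 0.

0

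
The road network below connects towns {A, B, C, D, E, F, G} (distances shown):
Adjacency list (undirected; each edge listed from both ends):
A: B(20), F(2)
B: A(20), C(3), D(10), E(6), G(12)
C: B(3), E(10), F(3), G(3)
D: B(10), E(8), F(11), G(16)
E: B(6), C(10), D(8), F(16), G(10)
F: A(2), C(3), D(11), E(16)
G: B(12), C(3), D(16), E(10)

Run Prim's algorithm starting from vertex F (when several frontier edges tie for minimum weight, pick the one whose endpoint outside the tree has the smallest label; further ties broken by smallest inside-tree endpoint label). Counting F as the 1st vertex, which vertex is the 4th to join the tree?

B

Prim's algorithm from F:
Step 1: cheapest edge leaving the tree is A F (2); add A.
Step 2: cheapest edge leaving the tree is C F (3); add C.
Step 3: cheapest edge leaving the tree is B C (3); add B.
Step 4: cheapest edge leaving the tree is C G (3); add G.
Step 5: cheapest edge leaving the tree is B E (6); add E.
Step 6: cheapest edge leaving the tree is D E (8); add D.
Vertex order: F, A, C, B, G, E, D. The 4th vertex is B.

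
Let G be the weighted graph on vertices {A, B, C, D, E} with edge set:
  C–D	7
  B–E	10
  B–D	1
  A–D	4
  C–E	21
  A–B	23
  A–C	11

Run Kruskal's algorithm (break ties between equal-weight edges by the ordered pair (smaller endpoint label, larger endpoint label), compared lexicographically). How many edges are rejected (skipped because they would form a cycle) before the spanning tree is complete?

Sort edges by weight, then run Kruskal:
B–D (1): add. Components now {A} {B,D} {C} {E}
A–D (4): add. Components now {A,B,D} {C} {E}
C–D (7): add. Components now {A,B,C,D} {E}
B–E (10): add. Components now {A,B,C,D,E}
Edges rejected before the tree was complete: 0.

0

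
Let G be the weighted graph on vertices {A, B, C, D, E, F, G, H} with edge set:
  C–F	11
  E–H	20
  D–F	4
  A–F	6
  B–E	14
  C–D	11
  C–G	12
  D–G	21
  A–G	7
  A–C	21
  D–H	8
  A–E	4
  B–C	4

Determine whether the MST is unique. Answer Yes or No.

No

Kruskal's algorithm — process edges by increasing weight (ties by edge label):
A–E (4): add — endpoints in different components.
B–C (4): add — endpoints in different components.
D–F (4): add — endpoints in different components.
A–F (6): add — endpoints in different components.
A–G (7): add — endpoints in different components.
D–H (8): add — endpoints in different components.
C–D (11): add — endpoints in different components.
Non-tree edge C–F has weight 11, equal to the heaviest edge on its tree cycle — swapping gives another MST of the same weight. Not unique.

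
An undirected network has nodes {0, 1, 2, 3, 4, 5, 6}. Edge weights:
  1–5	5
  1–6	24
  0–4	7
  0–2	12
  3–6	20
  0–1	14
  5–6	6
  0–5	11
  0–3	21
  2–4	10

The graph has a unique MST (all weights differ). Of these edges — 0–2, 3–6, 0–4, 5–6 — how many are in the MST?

3

Kruskal's algorithm — process edges by increasing weight (ties by edge label):
1–5 (5): add. Components now {0} {1,5} {2} {3} {4} {6}
5–6 (6): add. Components now {0} {1,5,6} {2} {3} {4}
0–4 (7): add. Components now {0,4} {1,5,6} {2} {3}
2–4 (10): add. Components now {0,2,4} {1,5,6} {3}
0–5 (11): add. Components now {0,1,2,4,5,6} {3}
0–2 (12): skip — 0 and 2 already connected.
0–1 (14): skip — 0 and 1 already connected.
3–6 (20): add. Components now {0,1,2,3,4,5,6}
MST edge set: {1–5, 5–6, 0–4, 2–4, 0–5, 3–6}.
Of the listed edges, {3–6, 0–4, 5–6} are in the MST → 3.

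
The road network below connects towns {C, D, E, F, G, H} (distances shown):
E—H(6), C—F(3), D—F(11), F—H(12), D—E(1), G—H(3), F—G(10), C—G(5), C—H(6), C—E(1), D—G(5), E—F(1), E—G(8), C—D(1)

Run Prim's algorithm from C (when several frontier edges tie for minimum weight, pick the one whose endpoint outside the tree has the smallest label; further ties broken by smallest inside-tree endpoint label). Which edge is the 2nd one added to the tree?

Grow the tree from C using Prim:
Step 1: frontier [C—D 1, C—E 1, C—F 3, C—G 5, C—H 6] → take C—D (1); add D.
Step 2: frontier [C—E 1, C—F 3, C—G 5, C—H 6, D—E 1, D—G 5, D—F 11] → take C—E (1); add E.
Step 3: frontier [C—F 3, C—G 5, C—H 6, D—G 5, D—F 11, E—F 1, E—H 6, E—G 8] → take E—F (1); add F.
Step 4: frontier [C—G 5, C—H 6, D—G 5, E—H 6, E—G 8, F—G 10, F—H 12] → take C—G (5); add G.
Step 5: frontier [C—H 6, E—H 6, F—H 12, G—H 3] → take G—H (3); add H.
The 2nd edge added is C—E.

C-E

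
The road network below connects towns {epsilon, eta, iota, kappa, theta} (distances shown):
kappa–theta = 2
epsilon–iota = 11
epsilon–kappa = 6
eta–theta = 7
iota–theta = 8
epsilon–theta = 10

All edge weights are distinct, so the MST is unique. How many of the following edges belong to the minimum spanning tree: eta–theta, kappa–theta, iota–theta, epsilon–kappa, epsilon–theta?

Sort edges by weight, then run Kruskal:
kappa–theta (2): add — endpoints in different components.
epsilon–kappa (6): add — endpoints in different components.
eta–theta (7): add — endpoints in different components.
iota–theta (8): add — endpoints in different components.
MST edge set: {kappa–theta, epsilon–kappa, eta–theta, iota–theta}.
Of the listed edges, {eta–theta, kappa–theta, iota–theta, epsilon–kappa} are in the MST → 4.

4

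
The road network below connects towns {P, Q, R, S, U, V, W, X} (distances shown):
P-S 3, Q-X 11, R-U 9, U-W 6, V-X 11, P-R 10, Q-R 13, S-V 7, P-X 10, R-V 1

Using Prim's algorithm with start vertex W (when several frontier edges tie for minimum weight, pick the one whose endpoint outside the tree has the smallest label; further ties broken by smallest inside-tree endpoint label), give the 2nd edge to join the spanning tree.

Prim's algorithm from W:
Step 1: frontier [U-W 6] → take U-W (6); add U.
Step 2: frontier [R-U 9] → take R-U (9); add R.
Step 3: frontier [R-V 1, P-R 10, Q-R 13] → take R-V (1); add V.
Step 4: frontier [P-R 10, Q-R 13, S-V 7, V-X 11] → take S-V (7); add S.
Step 5: frontier [P-R 10, Q-R 13, P-S 3, V-X 11] → take P-S (3); add P.
Step 6: frontier [P-X 10, Q-R 13, V-X 11] → take P-X (10); add X.
Step 7: frontier [Q-R 13, Q-X 11] → take Q-X (11); add Q.
The 2nd edge added is R-U.

R-U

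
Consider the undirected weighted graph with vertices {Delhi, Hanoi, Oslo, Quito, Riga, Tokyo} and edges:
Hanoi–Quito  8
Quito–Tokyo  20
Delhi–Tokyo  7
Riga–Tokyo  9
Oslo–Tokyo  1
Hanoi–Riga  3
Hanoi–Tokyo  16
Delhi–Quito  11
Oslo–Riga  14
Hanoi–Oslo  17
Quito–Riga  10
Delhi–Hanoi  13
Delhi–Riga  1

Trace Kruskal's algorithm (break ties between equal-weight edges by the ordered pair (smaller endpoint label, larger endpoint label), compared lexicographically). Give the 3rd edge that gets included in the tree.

Hanoi-Riga

Sort edges by weight, then run Kruskal:
Delhi–Riga (1): add. Components now {Hanoi} {Delhi,Riga} {Oslo} {Quito} {Tokyo}
Oslo–Tokyo (1): add. Components now {Hanoi} {Delhi,Riga} {Oslo,Tokyo} {Quito}
Hanoi–Riga (3): add. Components now {Delhi,Hanoi,Riga} {Oslo,Tokyo} {Quito}
Delhi–Tokyo (7): add. Components now {Delhi,Hanoi,Oslo,Riga,Tokyo} {Quito}
Hanoi–Quito (8): add. Components now {Delhi,Hanoi,Oslo,Quito,Riga,Tokyo}
The 3rd edge added is Hanoi–Riga.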